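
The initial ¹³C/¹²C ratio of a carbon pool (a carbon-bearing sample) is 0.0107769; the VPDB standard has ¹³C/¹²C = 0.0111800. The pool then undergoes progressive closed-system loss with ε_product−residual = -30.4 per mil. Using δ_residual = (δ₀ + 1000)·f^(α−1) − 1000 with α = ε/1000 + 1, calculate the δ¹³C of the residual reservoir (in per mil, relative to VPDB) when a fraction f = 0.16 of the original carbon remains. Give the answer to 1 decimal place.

19.2 per mil

δ₀ = (0.0107769/0.0111800 − 1)×1000 = (0.963945 − 1)×1000 = -36.055 per mil
α − 1 = ε/1000 = -0.0304
f^(α−1) = 0.16^(-0.0304) = 1.057292
δ_res = (-36.055 + 1000) × 1.057292 − 1000 = 1019.170 − 1000 = 19.17 per mil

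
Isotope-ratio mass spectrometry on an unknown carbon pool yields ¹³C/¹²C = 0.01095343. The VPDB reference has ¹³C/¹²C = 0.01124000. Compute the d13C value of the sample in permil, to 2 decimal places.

d13C = (R_sample / R_standard − 1) × 1000
R_sample / R_standard = 0.01095343 / 0.01124000 = 0.974504
d13C = (0.974504 − 1) × 1000 = -25.496 permil

-25.50 permil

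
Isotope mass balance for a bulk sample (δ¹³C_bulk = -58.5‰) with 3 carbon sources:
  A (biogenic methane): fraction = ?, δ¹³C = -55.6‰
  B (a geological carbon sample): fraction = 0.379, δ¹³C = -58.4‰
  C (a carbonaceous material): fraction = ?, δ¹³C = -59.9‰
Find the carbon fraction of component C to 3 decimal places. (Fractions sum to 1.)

Let f_C and f_A be the unknown fractions; fractions sum to 1 so f_C + f_A = 0.621.
Mass balance: Σ fᵢ·δᵢ = δ_bulk ⇒ f_C·(-59.9) + f_A·(-55.6) = -58.5 − (-22.134) = -36.366
Substitute f_A = 0.621 − f_C:
f_C·(-59.9 − -55.6) = -36.366 − 0.621×(-55.6) = -1.839
f_C = -1.839 / -4.3 = 0.4276

0.428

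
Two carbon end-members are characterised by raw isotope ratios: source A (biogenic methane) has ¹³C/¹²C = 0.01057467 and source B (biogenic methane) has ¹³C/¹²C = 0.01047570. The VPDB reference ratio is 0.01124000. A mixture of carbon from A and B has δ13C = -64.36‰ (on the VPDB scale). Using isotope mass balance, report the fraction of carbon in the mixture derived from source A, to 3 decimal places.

δ_A = (0.01057467/0.01124000 − 1)×1000 = (0.940807 − 1)×1000 = -59.193‰
δ_B = (0.01047570/0.01124000 − 1)×1000 = (0.932002 − 1)×1000 = -67.998‰
f_A = (δ_mix − δ_B)/(δ_A − δ_B) = (-64.36 − (-67.998))/(-59.193 − (-67.998))
f_A = 3.638 / 8.805 = 0.4132

0.413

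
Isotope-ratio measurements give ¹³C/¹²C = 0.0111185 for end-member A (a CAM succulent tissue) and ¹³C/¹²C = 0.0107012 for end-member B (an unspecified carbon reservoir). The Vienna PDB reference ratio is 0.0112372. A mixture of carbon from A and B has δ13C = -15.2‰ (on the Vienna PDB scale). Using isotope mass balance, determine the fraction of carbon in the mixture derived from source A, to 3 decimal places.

0.875

δ_A = (0.0111185/0.0112372 − 1)×1000 = (0.989437 − 1)×1000 = -10.563‰
δ_B = (0.0107012/0.0112372 − 1)×1000 = (0.952301 − 1)×1000 = -47.699‰
f_A = (δ_mix − δ_B)/(δ_A − δ_B) = (-15.2 − (-47.699))/(-10.563 − (-47.699))
f_A = 32.499 / 37.136 = 0.8751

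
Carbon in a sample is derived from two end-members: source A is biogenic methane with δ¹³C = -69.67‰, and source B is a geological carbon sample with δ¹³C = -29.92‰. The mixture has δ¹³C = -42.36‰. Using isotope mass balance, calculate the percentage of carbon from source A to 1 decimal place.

31.3%

δ_mix = f_A·δ_A + (1 − f_A)·δ_B  ⇒  f_A = (δ_mix − δ_B)/(δ_A − δ_B)
f_A = (-42.36 − (-29.92)) / (-69.67 − (-29.92))
f_A = -12.44 / -39.75 = 0.3130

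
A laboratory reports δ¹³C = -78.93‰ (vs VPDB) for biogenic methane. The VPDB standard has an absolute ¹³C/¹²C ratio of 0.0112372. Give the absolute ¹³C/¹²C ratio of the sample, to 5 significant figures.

R_sample = R_standard × (δ¹³C/1000 + 1)
R_sample = 0.0112372 × (-78.93/1000 + 1) = 0.0112372 × 0.921070
R_sample = 0.0103502

0.010350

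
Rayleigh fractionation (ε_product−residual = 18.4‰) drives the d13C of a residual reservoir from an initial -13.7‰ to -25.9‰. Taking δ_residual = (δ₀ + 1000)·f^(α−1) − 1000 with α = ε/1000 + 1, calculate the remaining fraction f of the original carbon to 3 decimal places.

α − 1 = ε/1000 = 0.0184
(δ_res + 1000)/(δ₀ + 1000) = (-25.9 + 1000)/(-13.7 + 1000) = 974.1/986.3 = 0.987631
f = 0.987631^(1/0.0184) = exp(ln(0.987631)/0.0184) = exp(-0.01245/0.0184)
f = exp(-0.6764) = 0.5084

0.508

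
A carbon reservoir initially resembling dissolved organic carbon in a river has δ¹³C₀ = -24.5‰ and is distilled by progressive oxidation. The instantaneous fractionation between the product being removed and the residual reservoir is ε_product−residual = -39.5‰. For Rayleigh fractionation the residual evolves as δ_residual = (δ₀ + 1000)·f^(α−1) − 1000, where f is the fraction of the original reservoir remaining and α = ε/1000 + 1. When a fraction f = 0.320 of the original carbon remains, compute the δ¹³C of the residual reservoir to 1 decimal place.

20.4‰

Rayleigh residual: δ_res = (δ₀ + 1000)·f^(α−1) − 1000
α = ε/1000 + 1 = 0.96050, so α − 1 = -0.03950
f^(α−1) = 0.320^(-0.03950) = 1.046036
δ_res = (-24.5 + 1000) × 1.046036 − 1000 = 1020.408 − 1000 = 20.41‰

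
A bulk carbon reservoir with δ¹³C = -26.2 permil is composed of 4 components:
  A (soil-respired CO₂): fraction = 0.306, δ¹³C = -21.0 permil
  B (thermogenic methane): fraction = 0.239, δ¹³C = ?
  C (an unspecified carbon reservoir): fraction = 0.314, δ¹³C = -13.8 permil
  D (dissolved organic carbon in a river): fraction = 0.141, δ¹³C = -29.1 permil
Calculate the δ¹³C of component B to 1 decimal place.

-47.4 permil

Isotope mass balance: δ_bulk = Σ fᵢ·δᵢ.
-26.2 = 0.306×(-21.0) + 0.239×δ_B + 0.314×(-13.8) + 0.141×(-29.1)
0.239·δ_B = -26.2 − (-14.862) = -11.338
δ_B = -11.338 / 0.239 = -47.44 permil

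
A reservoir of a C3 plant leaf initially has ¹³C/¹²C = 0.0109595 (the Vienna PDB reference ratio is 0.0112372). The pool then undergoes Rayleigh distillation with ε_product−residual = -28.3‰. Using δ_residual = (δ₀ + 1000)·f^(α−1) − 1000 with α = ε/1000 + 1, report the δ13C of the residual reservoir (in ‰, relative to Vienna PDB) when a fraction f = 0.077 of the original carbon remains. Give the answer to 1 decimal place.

δ₀ = (0.0109595/0.0112372 − 1)×1000 = (0.975287 − 1)×1000 = -24.713‰
α − 1 = ε/1000 = -0.0283
f^(α−1) = 0.077^(-0.0283) = 1.075257
δ_res = (-24.713 + 1000) × 1.075257 − 1000 = 1048.685 − 1000 = 48.68‰

48.7‰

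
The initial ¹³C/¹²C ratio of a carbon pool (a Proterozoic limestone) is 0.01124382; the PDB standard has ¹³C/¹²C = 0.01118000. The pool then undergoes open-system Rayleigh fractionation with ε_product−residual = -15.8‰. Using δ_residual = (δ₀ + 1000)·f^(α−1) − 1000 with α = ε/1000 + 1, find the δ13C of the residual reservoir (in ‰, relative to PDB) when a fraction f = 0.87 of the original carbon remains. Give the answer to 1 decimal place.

7.9‰

δ₀ = (0.01124382/0.01118000 − 1)×1000 = (1.005708 − 1)×1000 = 5.708‰
α − 1 = ε/1000 = -0.0158
f^(α−1) = 0.87^(-0.0158) = 1.002203
δ_res = (5.708 + 1000) × 1.002203 − 1000 = 1007.924 − 1000 = 7.92‰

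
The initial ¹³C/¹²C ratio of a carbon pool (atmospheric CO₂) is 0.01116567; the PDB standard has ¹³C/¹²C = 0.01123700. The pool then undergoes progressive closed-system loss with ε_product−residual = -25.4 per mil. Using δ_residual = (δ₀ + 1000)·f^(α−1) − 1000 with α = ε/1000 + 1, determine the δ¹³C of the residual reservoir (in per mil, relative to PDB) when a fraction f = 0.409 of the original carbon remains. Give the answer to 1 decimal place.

δ₀ = (0.01116567/0.01123700 − 1)×1000 = (0.993652 − 1)×1000 = -6.348 per mil
α − 1 = ε/1000 = -0.0254
f^(α−1) = 0.409^(-0.0254) = 1.022968
δ_res = (-6.348 + 1000) × 1.022968 − 1000 = 1016.475 − 1000 = 16.47 per mil

16.5 per mil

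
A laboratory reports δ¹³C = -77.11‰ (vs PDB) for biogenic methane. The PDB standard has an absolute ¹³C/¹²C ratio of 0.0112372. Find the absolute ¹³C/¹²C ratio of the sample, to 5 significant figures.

0.010371

R_sample = R_standard × (δ¹³C/1000 + 1)
R_sample = 0.0112372 × (-77.11/1000 + 1) = 0.0112372 × 0.922890
R_sample = 0.0103707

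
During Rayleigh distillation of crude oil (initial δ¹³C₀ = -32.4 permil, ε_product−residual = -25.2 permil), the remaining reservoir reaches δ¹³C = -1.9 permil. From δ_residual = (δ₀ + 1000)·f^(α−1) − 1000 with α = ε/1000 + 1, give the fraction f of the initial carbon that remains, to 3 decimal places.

0.292

α − 1 = ε/1000 = -0.0252
(δ_res + 1000)/(δ₀ + 1000) = (-1.9 + 1000)/(-32.4 + 1000) = 998.1/967.6 = 1.031521
f = 1.031521^(1/-0.0252) = exp(ln(1.031521)/-0.0252) = exp(0.03103/-0.0252)
f = exp(-1.2315) = 0.2918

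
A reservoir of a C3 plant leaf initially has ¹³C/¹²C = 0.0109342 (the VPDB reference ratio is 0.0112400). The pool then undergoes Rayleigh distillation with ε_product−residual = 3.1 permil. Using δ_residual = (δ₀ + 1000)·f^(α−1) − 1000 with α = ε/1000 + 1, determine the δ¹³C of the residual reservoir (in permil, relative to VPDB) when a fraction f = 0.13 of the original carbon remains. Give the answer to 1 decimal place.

-33.3 permil

δ₀ = (0.0109342/0.0112400 − 1)×1000 = (0.972794 − 1)×1000 = -27.206 permil
α − 1 = ε/1000 = 0.0031
f^(α−1) = 0.13^(0.0031) = 0.993695
δ_res = (-27.206 + 1000) × 0.993695 − 1000 = 966.660 − 1000 = -33.34 permil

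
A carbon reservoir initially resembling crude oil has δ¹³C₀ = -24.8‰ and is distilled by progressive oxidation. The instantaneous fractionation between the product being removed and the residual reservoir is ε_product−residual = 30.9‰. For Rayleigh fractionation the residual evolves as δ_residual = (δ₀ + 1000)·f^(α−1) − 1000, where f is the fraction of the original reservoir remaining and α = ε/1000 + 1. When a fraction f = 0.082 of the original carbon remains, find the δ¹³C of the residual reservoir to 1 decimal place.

Rayleigh residual: δ_res = (δ₀ + 1000)·f^(α−1) − 1000
α = ε/1000 + 1 = 1.03090, so α − 1 = 0.03090
f^(α−1) = 0.082^(0.03090) = 0.925629
δ_res = (-24.8 + 1000) × 0.925629 − 1000 = 902.673 − 1000 = -97.33‰

-97.3‰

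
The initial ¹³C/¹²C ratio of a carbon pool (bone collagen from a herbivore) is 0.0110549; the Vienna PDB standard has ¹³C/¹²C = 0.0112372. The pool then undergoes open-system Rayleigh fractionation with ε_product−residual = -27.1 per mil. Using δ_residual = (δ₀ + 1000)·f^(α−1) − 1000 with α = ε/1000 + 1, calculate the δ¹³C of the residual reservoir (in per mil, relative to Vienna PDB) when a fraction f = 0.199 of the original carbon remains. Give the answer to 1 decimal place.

δ₀ = (0.0110549/0.0112372 − 1)×1000 = (0.983777 − 1)×1000 = -16.223 per mil
α − 1 = ε/1000 = -0.0271
f^(α−1) = 0.199^(-0.0271) = 1.044723
δ_res = (-16.223 + 1000) × 1.044723 − 1000 = 1027.774 − 1000 = 27.77 per mil

27.8 per mil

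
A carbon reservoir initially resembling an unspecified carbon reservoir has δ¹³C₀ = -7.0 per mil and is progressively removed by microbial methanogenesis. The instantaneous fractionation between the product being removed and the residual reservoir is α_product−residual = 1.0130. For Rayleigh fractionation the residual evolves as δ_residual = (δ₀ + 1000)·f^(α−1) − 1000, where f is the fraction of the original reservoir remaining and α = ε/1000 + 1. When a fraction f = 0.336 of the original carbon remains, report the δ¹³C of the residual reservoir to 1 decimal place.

-21.0 per mil

Rayleigh residual: δ_res = (δ₀ + 1000)·f^(α−1) − 1000
α − 1 = 0.01300
f^(α−1) = 0.336^(0.01300) = 0.985922
δ_res = (-7.0 + 1000) × 0.985922 − 1000 = 979.020 − 1000 = -20.98 per mil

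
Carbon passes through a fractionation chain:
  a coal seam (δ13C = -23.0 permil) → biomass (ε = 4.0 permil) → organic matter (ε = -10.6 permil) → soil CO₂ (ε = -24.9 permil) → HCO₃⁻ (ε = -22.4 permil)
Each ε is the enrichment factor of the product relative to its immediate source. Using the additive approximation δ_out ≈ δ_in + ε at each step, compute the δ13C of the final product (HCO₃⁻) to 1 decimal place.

step 1: δ ≈ -23.0 + (4.0) = -19.0 permil
step 2: δ ≈ -19.0 + (-10.6) = -29.6 permil
step 3: δ ≈ -29.6 + (-24.9) = -54.5 permil
step 4: δ ≈ -54.5 + (-22.4) = -76.9 permil

-76.9 permil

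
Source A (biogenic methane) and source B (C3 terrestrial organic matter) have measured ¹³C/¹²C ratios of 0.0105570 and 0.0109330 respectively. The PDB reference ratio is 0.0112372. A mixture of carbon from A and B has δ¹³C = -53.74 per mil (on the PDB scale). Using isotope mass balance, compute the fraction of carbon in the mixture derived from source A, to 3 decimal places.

0.797

δ_A = (0.0105570/0.0112372 − 1)×1000 = (0.939469 − 1)×1000 = -60.531 per mil
δ_B = (0.0109330/0.0112372 − 1)×1000 = (0.972929 − 1)×1000 = -27.071 per mil
f_A = (δ_mix − δ_B)/(δ_A − δ_B) = (-53.74 − (-27.071))/(-60.531 − (-27.071))
f_A = -26.669 / -33.460 = 0.7970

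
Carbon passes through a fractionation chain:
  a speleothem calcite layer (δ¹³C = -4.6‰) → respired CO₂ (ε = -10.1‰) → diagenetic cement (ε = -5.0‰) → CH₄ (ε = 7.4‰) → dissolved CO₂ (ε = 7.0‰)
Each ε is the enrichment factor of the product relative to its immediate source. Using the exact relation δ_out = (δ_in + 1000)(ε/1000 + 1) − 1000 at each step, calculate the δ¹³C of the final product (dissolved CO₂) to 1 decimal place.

step 1: δ = (-4.60 + 1000)·(-10.1/1000 + 1) − 1000 = -14.65‰
step 2: δ = (-14.65 + 1000)·(-5.0/1000 + 1) − 1000 = -19.58‰
step 3: δ = (-19.58 + 1000)·(7.4/1000 + 1) − 1000 = -12.33‰
step 4: δ = (-12.33 + 1000)·(7.0/1000 + 1) − 1000 = -5.41‰

-5.4‰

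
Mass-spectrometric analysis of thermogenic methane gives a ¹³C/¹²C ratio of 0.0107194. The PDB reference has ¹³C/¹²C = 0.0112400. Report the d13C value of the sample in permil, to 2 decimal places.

d13C = (R_sample / R_standard − 1) × 1000
R_sample / R_standard = 0.0107194 / 0.0112400 = 0.953683
d13C = (0.953683 − 1) × 1000 = -46.317 permil

-46.32 permil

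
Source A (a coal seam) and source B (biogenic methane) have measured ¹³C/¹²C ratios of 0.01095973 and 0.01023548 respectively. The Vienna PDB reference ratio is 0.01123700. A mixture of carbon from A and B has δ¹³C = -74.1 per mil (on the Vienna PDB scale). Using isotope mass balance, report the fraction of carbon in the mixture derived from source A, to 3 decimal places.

δ_A = (0.01095973/0.01123700 − 1)×1000 = (0.975325 − 1)×1000 = -24.675 per mil
δ_B = (0.01023548/0.01123700 − 1)×1000 = (0.910873 − 1)×1000 = -89.127 per mil
f_A = (δ_mix − δ_B)/(δ_A − δ_B) = (-74.1 − (-89.127))/(-24.675 − (-89.127))
f_A = 15.027 / 64.452 = 0.2331

0.233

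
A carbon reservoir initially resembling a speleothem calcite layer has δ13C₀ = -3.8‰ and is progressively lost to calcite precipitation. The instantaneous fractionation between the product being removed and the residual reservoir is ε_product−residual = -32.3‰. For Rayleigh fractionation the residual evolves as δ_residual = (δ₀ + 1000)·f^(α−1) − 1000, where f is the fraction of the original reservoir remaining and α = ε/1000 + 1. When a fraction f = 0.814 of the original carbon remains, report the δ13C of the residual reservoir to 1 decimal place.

Rayleigh residual: δ_res = (δ₀ + 1000)·f^(α−1) − 1000
α = ε/1000 + 1 = 0.96770, so α − 1 = -0.03230
f^(α−1) = 0.814^(-0.03230) = 1.006669
δ_res = (-3.8 + 1000) × 1.006669 − 1000 = 1002.844 − 1000 = 2.84‰

2.8‰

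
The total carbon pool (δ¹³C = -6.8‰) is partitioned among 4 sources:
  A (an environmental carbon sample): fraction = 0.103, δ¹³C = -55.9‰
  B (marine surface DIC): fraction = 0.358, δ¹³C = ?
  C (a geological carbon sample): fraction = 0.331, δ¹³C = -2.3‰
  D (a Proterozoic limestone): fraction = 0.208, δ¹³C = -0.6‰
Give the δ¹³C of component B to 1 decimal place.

Isotope mass balance: δ_bulk = Σ fᵢ·δᵢ.
-6.8 = 0.103×(-55.9) + 0.358×δ_B + 0.331×(-2.3) + 0.208×(-0.6)
0.358·δ_B = -6.8 − (-6.644) = -0.156
δ_B = -0.156 / 0.358 = -0.44‰

-0.4‰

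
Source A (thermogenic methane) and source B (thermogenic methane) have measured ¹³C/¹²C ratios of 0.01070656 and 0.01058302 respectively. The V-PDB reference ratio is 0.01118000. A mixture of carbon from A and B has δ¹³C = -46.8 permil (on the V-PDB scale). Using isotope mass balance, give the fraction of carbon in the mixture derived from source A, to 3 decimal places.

δ_A = (0.01070656/0.01118000 − 1)×1000 = (0.957653 − 1)×1000 = -42.347 permil
δ_B = (0.01058302/0.01118000 − 1)×1000 = (0.946603 − 1)×1000 = -53.397 permil
f_A = (δ_mix − δ_B)/(δ_A − δ_B) = (-46.8 − (-53.397))/(-42.347 − (-53.397))
f_A = 6.597 / 11.050 = 0.5970

0.597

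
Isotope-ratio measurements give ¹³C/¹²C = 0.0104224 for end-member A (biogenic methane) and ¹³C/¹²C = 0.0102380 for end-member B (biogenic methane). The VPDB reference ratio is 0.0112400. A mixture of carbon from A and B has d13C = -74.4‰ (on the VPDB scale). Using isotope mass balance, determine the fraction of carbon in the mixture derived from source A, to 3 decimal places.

δ_A = (0.0104224/0.0112400 − 1)×1000 = (0.927260 − 1)×1000 = -72.740‰
δ_B = (0.0102380/0.0112400 − 1)×1000 = (0.910854 − 1)×1000 = -89.146‰
f_A = (δ_mix − δ_B)/(δ_A − δ_B) = (-74.4 − (-89.146))/(-72.740 − (-89.146))
f_A = 14.746 / 16.406 = 0.8988

0.899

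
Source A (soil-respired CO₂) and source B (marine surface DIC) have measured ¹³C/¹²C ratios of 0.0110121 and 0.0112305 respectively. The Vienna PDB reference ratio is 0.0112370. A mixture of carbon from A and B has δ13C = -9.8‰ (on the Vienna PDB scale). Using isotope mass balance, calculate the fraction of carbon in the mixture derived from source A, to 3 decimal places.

δ_A = (0.0110121/0.0112370 − 1)×1000 = (0.979986 − 1)×1000 = -20.014‰
δ_B = (0.0112305/0.0112370 − 1)×1000 = (0.999422 − 1)×1000 = -0.578‰
f_A = (δ_mix − δ_B)/(δ_A − δ_B) = (-9.8 − (-0.578))/(-20.014 − (-0.578))
f_A = -9.222 / -19.436 = 0.4745

0.474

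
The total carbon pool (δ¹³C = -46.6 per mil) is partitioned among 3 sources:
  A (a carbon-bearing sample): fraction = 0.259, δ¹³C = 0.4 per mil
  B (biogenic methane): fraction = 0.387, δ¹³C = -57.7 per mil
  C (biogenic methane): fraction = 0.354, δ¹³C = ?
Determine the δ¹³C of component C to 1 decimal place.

-68.9 per mil

Isotope mass balance: δ_bulk = Σ fᵢ·δᵢ.
-46.6 = 0.259×(0.4) + 0.387×(-57.7) + 0.354×δ_C
0.354·δ_C = -46.6 − (-22.226) = -24.374
δ_C = -24.374 / 0.354 = -68.85 per mil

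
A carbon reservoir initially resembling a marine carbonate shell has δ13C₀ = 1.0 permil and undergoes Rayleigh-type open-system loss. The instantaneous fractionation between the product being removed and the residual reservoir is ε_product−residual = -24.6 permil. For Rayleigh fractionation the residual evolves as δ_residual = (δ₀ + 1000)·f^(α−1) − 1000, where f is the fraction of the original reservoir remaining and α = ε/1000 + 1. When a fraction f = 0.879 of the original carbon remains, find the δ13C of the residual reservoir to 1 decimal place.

Rayleigh residual: δ_res = (δ₀ + 1000)·f^(α−1) − 1000
α = ε/1000 + 1 = 0.97540, so α − 1 = -0.02460
f^(α−1) = 0.879^(-0.02460) = 1.003178
δ_res = (1.0 + 1000) × 1.003178 − 1000 = 1004.181 − 1000 = 4.18 permil

4.2 permil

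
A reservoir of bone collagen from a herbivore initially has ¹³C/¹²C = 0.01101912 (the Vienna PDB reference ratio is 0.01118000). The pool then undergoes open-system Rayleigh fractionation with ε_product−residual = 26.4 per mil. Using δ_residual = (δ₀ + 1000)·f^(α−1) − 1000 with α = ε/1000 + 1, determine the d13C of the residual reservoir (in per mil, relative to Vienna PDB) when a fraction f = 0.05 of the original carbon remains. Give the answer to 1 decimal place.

-89.3 per mil

δ₀ = (0.01101912/0.01118000 − 1)×1000 = (0.985610 − 1)×1000 = -14.390 per mil
α − 1 = ε/1000 = 0.0264
f^(α−1) = 0.05^(0.0264) = 0.923959
δ_res = (-14.390 + 1000) × 0.923959 − 1000 = 910.663 − 1000 = -89.34 per mil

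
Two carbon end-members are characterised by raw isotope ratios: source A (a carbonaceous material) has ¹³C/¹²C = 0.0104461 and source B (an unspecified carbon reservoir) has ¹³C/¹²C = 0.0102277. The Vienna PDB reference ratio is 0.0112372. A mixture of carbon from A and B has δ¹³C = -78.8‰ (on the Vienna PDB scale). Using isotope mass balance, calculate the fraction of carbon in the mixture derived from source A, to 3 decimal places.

0.568

δ_A = (0.0104461/0.0112372 − 1)×1000 = (0.929600 − 1)×1000 = -70.400‰
δ_B = (0.0102277/0.0112372 − 1)×1000 = (0.910164 − 1)×1000 = -89.836‰
f_A = (δ_mix − δ_B)/(δ_A − δ_B) = (-78.8 − (-89.836))/(-70.400 − (-89.836))
f_A = 11.036 / 19.435 = 0.5678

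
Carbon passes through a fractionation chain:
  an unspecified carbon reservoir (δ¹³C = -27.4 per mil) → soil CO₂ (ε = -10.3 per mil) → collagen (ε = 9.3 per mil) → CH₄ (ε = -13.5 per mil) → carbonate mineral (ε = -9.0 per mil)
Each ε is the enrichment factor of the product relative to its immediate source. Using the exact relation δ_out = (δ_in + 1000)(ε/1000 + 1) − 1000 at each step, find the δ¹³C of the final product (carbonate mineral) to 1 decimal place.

-50.2 per mil

step 1: δ = (-27.40 + 1000)·(-10.3/1000 + 1) − 1000 = -37.42 per mil
step 2: δ = (-37.42 + 1000)·(9.3/1000 + 1) − 1000 = -28.47 per mil
step 3: δ = (-28.47 + 1000)·(-13.5/1000 + 1) − 1000 = -41.58 per mil
step 4: δ = (-41.58 + 1000)·(-9.0/1000 + 1) − 1000 = -50.21 per mil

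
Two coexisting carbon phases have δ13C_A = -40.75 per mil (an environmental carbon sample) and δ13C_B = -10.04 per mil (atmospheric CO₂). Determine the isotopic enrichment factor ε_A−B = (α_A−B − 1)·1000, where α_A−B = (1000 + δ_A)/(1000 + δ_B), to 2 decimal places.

α_A−B = (1000 + -40.75) / (1000 + -10.04) = 959.25 / 989.96 = 0.968979
ε_A−B = (0.968979 − 1) × 1000 = -31.021 per mil
(The approximation ε ≈ δ_A − δ_B would give -30.71 per mil.)

-31.02 per mil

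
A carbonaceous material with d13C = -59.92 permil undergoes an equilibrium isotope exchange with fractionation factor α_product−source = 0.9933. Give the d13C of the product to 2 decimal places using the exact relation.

δ_product = (δ_source + 1000)·α − 1000
δ_product = (-59.92 + 1000) × 0.9933 − 1000
δ_product = 933.781 − 1000 = -66.219 permil

-66.22 permil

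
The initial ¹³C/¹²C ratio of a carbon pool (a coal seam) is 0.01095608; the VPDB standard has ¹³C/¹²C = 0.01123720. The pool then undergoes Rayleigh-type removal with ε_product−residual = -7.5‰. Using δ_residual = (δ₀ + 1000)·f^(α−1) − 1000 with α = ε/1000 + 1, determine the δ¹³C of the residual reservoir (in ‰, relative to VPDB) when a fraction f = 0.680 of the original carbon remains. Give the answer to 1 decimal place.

δ₀ = (0.01095608/0.01123720 − 1)×1000 = (0.974983 − 1)×1000 = -25.017‰
α − 1 = ε/1000 = -0.0075
f^(α−1) = 0.680^(-0.0075) = 1.002897
δ_res = (-25.017 + 1000) × 1.002897 − 1000 = 977.807 − 1000 = -22.19‰

-22.2‰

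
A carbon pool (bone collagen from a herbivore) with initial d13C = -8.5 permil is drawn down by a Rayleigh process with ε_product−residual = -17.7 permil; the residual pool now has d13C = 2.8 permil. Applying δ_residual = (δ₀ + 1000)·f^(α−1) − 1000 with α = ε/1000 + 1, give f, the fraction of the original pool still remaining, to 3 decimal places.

α − 1 = ε/1000 = -0.0177
(δ_res + 1000)/(δ₀ + 1000) = (2.8 + 1000)/(-8.5 + 1000) = 1002.8/991.5 = 1.011397
f = 1.011397^(1/-0.0177) = exp(ln(1.011397)/-0.0177) = exp(0.01133/-0.0177)
f = exp(-0.6402) = 0.5272

0.527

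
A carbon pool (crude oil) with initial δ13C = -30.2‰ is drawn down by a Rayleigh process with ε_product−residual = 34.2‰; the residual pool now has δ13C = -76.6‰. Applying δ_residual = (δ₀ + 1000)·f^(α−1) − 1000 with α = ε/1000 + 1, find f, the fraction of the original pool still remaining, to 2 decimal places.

α − 1 = ε/1000 = 0.0342
(δ_res + 1000)/(δ₀ + 1000) = (-76.6 + 1000)/(-30.2 + 1000) = 923.4/969.8 = 0.952155
f = 0.952155^(1/0.0342) = exp(ln(0.952155)/0.0342) = exp(-0.04903/0.0342)
f = exp(-1.4335) = 0.2385

0.24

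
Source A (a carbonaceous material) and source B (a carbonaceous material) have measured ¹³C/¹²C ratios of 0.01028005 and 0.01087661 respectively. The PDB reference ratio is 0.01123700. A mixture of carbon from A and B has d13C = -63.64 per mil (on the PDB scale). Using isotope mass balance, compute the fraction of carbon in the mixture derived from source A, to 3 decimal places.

δ_A = (0.01028005/0.01123700 − 1)×1000 = (0.914839 − 1)×1000 = -85.161 per mil
δ_B = (0.01087661/0.01123700 − 1)×1000 = (0.967928 − 1)×1000 = -32.072 per mil
f_A = (δ_mix − δ_B)/(δ_A − δ_B) = (-63.64 − (-32.072))/(-85.161 − (-32.072))
f_A = -31.568 / -53.089 = 0.5946

0.595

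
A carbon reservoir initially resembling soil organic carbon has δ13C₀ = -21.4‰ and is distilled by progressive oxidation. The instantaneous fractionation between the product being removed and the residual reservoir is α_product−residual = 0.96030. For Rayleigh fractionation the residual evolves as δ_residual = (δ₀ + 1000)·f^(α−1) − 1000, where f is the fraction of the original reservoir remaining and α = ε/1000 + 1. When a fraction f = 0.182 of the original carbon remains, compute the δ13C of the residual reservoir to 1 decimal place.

Rayleigh residual: δ_res = (δ₀ + 1000)·f^(α−1) − 1000
α − 1 = -0.03970
f^(α−1) = 0.182^(-0.03970) = 1.069979
δ_res = (-21.4 + 1000) × 1.069979 − 1000 = 1047.081 − 1000 = 47.08‰

47.1‰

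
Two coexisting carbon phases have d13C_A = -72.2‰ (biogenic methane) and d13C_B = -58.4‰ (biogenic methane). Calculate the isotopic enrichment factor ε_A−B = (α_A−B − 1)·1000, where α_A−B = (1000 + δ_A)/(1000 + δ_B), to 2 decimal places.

-14.66‰

α_A−B = (1000 + -72.2) / (1000 + -58.4) = 927.8 / 941.6 = 0.985344
ε_A−B = (0.985344 − 1) × 1000 = -14.656‰
(The approximation ε ≈ δ_A − δ_B would give -13.8‰.)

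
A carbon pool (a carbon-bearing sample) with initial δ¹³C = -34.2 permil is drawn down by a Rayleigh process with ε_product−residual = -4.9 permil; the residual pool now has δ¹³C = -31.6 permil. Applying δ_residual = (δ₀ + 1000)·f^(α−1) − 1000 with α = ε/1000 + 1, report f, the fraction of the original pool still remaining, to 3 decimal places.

0.578

α − 1 = ε/1000 = -0.0049
(δ_res + 1000)/(δ₀ + 1000) = (-31.6 + 1000)/(-34.2 + 1000) = 968.4/965.8 = 1.002692
f = 1.002692^(1/-0.0049) = exp(ln(1.002692)/-0.0049) = exp(0.00269/-0.0049)
f = exp(-0.5487) = 0.5777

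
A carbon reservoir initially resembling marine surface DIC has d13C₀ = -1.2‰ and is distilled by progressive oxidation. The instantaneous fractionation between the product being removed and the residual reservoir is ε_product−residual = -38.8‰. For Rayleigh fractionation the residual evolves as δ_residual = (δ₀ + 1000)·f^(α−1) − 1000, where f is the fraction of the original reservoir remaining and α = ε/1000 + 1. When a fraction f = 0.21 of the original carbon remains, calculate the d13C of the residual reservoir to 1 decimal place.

Rayleigh residual: δ_res = (δ₀ + 1000)·f^(α−1) − 1000
α = ε/1000 + 1 = 0.96120, so α − 1 = -0.03880
f^(α−1) = 0.21^(-0.03880) = 1.062424
δ_res = (-1.2 + 1000) × 1.062424 − 1000 = 1061.149 − 1000 = 61.15‰

61.1‰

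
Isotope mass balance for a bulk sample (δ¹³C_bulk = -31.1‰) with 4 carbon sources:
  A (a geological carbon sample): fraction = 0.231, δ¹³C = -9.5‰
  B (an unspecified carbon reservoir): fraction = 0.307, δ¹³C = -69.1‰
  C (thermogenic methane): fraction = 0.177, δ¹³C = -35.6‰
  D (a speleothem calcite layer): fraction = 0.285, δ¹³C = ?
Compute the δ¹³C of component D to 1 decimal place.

Isotope mass balance: δ_bulk = Σ fᵢ·δᵢ.
-31.1 = 0.231×(-9.5) + 0.307×(-69.1) + 0.177×(-35.6) + 0.285×δ_D
0.285·δ_D = -31.1 − (-29.709) = -1.391
δ_D = -1.391 / 0.285 = -4.88‰

-4.9‰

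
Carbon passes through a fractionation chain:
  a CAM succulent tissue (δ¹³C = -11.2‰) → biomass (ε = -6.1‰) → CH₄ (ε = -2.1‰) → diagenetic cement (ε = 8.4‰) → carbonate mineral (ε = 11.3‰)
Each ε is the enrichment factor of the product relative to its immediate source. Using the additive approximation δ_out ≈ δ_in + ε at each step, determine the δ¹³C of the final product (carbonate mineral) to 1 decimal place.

step 1: δ ≈ -11.2 + (-6.1) = -17.3‰
step 2: δ ≈ -17.3 + (-2.1) = -19.4‰
step 3: δ ≈ -19.4 + (8.4) = -11.0‰
step 4: δ ≈ -11.0 + (11.3) = 0.3‰

0.3‰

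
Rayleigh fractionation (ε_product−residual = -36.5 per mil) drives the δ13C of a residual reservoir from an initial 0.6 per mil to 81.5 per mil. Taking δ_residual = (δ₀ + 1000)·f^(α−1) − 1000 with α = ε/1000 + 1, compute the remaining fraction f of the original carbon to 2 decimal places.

0.12

α − 1 = ε/1000 = -0.0365
(δ_res + 1000)/(δ₀ + 1000) = (81.5 + 1000)/(0.6 + 1000) = 1081.5/1000.6 = 1.080851
f = 1.080851^(1/-0.0365) = exp(ln(1.080851)/-0.0365) = exp(0.07775/-0.0365)
f = exp(-2.1301) = 0.1188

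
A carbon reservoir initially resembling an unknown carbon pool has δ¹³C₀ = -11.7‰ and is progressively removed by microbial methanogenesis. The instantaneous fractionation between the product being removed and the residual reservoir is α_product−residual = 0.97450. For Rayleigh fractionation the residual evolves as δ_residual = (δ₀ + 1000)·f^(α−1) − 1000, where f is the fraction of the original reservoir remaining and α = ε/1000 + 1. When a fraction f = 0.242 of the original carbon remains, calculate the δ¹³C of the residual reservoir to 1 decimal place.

Rayleigh residual: δ_res = (δ₀ + 1000)·f^(α−1) − 1000
α − 1 = -0.02550
f^(α−1) = 0.242^(-0.02550) = 1.036842
δ_res = (-11.7 + 1000) × 1.036842 − 1000 = 1024.711 − 1000 = 24.71‰

24.7‰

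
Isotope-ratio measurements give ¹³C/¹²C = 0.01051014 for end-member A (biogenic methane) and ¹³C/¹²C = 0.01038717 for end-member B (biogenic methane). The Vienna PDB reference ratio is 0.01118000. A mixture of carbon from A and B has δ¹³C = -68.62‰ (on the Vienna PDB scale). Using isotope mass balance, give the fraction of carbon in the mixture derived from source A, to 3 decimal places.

0.209

δ_A = (0.01051014/0.01118000 − 1)×1000 = (0.940084 − 1)×1000 = -59.916‰
δ_B = (0.01038717/0.01118000 − 1)×1000 = (0.929085 − 1)×1000 = -70.915‰
f_A = (δ_mix − δ_B)/(δ_A − δ_B) = (-68.62 − (-70.915))/(-59.916 − (-70.915))
f_A = 2.295 / 10.999 = 0.2087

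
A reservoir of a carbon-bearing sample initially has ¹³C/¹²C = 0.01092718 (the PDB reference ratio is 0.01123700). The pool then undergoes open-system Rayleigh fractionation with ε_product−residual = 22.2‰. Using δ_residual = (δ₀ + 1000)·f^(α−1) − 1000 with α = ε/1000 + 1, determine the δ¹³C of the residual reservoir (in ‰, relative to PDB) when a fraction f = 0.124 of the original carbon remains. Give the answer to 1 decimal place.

δ₀ = (0.01092718/0.01123700 − 1)×1000 = (0.972429 − 1)×1000 = -27.571‰
α − 1 = ε/1000 = 0.0222
f^(α−1) = 0.124^(0.0222) = 0.954715
δ_res = (-27.571 + 1000) × 0.954715 − 1000 = 928.393 − 1000 = -71.61‰

-71.6‰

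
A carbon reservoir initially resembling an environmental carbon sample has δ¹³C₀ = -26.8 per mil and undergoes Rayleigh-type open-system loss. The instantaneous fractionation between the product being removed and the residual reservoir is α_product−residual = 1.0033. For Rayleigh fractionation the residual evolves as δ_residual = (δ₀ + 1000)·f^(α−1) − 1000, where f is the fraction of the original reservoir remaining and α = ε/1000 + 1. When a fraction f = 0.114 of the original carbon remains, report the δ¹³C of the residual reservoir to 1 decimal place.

-33.7 per mil

Rayleigh residual: δ_res = (δ₀ + 1000)·f^(α−1) − 1000
α − 1 = 0.00330
f^(α−1) = 0.114^(0.00330) = 0.992859
δ_res = (-26.8 + 1000) × 0.992859 − 1000 = 966.251 − 1000 = -33.75 per mil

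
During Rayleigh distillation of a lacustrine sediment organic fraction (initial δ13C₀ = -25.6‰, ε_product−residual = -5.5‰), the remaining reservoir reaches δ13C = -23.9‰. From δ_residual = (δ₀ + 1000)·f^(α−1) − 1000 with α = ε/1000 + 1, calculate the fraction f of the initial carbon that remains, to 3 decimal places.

0.728

α − 1 = ε/1000 = -0.0055
(δ_res + 1000)/(δ₀ + 1000) = (-23.9 + 1000)/(-25.6 + 1000) = 976.1/974.4 = 1.001745
f = 1.001745^(1/-0.0055) = exp(ln(1.001745)/-0.0055) = exp(0.00174/-0.0055)
f = exp(-0.3169) = 0.7284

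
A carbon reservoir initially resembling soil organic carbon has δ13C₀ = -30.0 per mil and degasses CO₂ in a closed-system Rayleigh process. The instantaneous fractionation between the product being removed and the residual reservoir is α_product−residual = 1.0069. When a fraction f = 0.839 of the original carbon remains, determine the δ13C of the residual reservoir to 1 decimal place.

-31.2 per mil

Rayleigh residual: δ_res = (δ₀ + 1000)·f^(α−1) − 1000
α − 1 = 0.00690
f^(α−1) = 0.839^(0.00690) = 0.998789
δ_res = (-30.0 + 1000) × 0.998789 − 1000 = 968.826 − 1000 = -31.17 per mil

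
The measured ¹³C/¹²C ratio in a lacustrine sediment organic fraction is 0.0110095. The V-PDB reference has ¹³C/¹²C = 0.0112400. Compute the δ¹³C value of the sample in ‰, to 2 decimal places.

δ¹³C = (R_sample / R_standard − 1) × 1000
R_sample / R_standard = 0.0110095 / 0.0112400 = 0.979493
δ¹³C = (0.979493 − 1) × 1000 = -20.507‰

-20.51‰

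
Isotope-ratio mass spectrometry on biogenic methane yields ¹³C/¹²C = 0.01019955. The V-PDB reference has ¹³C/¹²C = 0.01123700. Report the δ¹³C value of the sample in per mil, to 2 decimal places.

δ¹³C = (R_sample / R_standard − 1) × 1000
R_sample / R_standard = 0.01019955 / 0.01123700 = 0.907676
δ¹³C = (0.907676 − 1) × 1000 = -92.324 per mil

-92.32 per mil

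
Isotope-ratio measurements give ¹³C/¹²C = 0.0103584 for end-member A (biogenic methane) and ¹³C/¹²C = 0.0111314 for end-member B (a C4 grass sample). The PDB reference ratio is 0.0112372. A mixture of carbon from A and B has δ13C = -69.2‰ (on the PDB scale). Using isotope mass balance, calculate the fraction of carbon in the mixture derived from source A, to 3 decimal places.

δ_A = (0.0103584/0.0112372 − 1)×1000 = (0.921795 − 1)×1000 = -78.205‰
δ_B = (0.0111314/0.0112372 − 1)×1000 = (0.990585 − 1)×1000 = -9.415‰
f_A = (δ_mix − δ_B)/(δ_A − δ_B) = (-69.2 − (-9.415))/(-78.205 − (-9.415))
f_A = -59.785 / -68.789 = 0.8691

0.869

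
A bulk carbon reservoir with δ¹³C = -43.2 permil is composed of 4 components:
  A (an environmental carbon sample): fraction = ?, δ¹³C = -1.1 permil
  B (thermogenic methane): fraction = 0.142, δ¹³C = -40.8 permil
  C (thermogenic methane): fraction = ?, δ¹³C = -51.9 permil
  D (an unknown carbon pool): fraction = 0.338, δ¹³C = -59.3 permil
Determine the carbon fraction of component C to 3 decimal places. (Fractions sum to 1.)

0.331

Let f_C and f_A be the unknown fractions; fractions sum to 1 so f_C + f_A = 0.520.
Mass balance: Σ fᵢ·δᵢ = δ_bulk ⇒ f_C·(-51.9) + f_A·(-1.1) = -43.2 − (-25.837) = -17.363
Substitute f_A = 0.520 − f_C:
f_C·(-51.9 − -1.1) = -17.363 − 0.520×(-1.1) = -16.791
f_C = -16.791 / -50.8 = 0.3305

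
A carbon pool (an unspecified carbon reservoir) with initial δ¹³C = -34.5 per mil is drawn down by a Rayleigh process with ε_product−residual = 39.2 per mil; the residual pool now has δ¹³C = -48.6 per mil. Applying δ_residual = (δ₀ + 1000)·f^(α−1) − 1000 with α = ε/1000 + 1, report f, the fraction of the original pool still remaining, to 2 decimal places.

0.69

α − 1 = ε/1000 = 0.0392
(δ_res + 1000)/(δ₀ + 1000) = (-48.6 + 1000)/(-34.5 + 1000) = 951.4/965.5 = 0.985396
f = 0.985396^(1/0.0392) = exp(ln(0.985396)/0.0392) = exp(-0.01471/0.0392)
f = exp(-0.3753) = 0.6871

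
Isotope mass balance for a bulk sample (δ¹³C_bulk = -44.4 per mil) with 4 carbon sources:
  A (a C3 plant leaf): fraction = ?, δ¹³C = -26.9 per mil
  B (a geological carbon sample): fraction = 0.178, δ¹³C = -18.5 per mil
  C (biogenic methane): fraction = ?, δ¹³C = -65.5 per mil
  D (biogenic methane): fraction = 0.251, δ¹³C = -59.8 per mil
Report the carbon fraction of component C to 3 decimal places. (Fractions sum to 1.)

Let f_C and f_A be the unknown fractions; fractions sum to 1 so f_C + f_A = 0.571.
Mass balance: Σ fᵢ·δᵢ = δ_bulk ⇒ f_C·(-65.5) + f_A·(-26.9) = -44.4 − (-18.303) = -26.097
Substitute f_A = 0.571 − f_C:
f_C·(-65.5 − -26.9) = -26.097 − 0.571×(-26.9) = -10.737
f_C = -10.737 / -38.6 = 0.2782

0.278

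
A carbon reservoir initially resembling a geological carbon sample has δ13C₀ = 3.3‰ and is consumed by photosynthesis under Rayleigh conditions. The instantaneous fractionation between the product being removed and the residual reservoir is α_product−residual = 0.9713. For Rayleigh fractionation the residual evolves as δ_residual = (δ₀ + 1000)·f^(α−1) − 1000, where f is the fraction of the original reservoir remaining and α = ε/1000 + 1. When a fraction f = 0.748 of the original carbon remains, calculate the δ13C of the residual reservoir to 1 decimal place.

11.7‰

Rayleigh residual: δ_res = (δ₀ + 1000)·f^(α−1) − 1000
α − 1 = -0.02870
f^(α−1) = 0.748^(-0.02870) = 1.008368
δ_res = (3.3 + 1000) × 1.008368 − 1000 = 1011.696 − 1000 = 11.70‰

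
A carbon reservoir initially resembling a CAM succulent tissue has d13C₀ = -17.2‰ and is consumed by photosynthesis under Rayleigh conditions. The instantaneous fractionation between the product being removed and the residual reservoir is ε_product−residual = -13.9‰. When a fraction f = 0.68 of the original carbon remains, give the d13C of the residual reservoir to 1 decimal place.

Rayleigh residual: δ_res = (δ₀ + 1000)·f^(α−1) − 1000
α = ε/1000 + 1 = 0.98610, so α − 1 = -0.01390
f^(α−1) = 0.68^(-0.01390) = 1.005375
δ_res = (-17.2 + 1000) × 1.005375 − 1000 = 988.083 − 1000 = -11.92‰

-11.9‰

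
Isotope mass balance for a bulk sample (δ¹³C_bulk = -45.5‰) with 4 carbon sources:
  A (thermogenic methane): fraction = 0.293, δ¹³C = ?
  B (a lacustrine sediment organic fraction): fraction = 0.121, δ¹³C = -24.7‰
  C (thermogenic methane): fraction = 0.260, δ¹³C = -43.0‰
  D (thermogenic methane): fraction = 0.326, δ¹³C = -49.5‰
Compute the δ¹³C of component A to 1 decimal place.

-51.9‰

Isotope mass balance: δ_bulk = Σ fᵢ·δᵢ.
-45.5 = 0.293×δ_A + 0.121×(-24.7) + 0.260×(-43.0) + 0.326×(-49.5)
0.293·δ_A = -45.5 − (-30.306) = -15.194
δ_A = -15.194 / 0.293 = -51.86‰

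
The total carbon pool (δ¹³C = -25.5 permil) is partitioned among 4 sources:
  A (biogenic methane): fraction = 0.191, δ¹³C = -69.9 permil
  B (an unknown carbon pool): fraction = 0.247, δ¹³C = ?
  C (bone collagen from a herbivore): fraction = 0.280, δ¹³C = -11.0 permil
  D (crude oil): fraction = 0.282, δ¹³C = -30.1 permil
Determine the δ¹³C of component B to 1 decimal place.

Isotope mass balance: δ_bulk = Σ fᵢ·δᵢ.
-25.5 = 0.191×(-69.9) + 0.247×δ_B + 0.280×(-11.0) + 0.282×(-30.1)
0.247·δ_B = -25.5 − (-24.919) = -0.581
δ_B = -0.581 / 0.247 = -2.35 permil

-2.4 permil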